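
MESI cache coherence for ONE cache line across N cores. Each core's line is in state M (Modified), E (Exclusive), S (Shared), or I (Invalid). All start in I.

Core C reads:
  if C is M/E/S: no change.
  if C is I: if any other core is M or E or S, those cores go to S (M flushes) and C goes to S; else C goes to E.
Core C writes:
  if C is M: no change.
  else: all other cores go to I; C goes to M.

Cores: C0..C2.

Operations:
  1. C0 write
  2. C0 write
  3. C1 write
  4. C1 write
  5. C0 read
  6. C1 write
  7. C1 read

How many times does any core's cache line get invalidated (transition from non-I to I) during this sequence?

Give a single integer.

Answer: 2

Derivation:
Op 1: C0 write [C0 write: invalidate none -> C0=M] -> [M,I,I] (invalidations this op: 0; running total: 0)
Op 2: C0 write [C0 write: already M (modified), no change] -> [M,I,I] (invalidations this op: 0; running total: 0)
Op 3: C1 write [C1 write: invalidate ['C0=M'] -> C1=M] -> [I,M,I] (invalidations this op: 1; running total: 1)
Op 4: C1 write [C1 write: already M (modified), no change] -> [I,M,I] (invalidations this op: 0; running total: 1)
Op 5: C0 read [C0 read from I: others=['C1=M'] -> C0=S, others downsized to S] -> [S,S,I] (invalidations this op: 0; running total: 1)
Op 6: C1 write [C1 write: invalidate ['C0=S'] -> C1=M] -> [I,M,I] (invalidations this op: 1; running total: 2)
Op 7: C1 read [C1 read: already in M, no change] -> [I,M,I] (invalidations this op: 0; running total: 2)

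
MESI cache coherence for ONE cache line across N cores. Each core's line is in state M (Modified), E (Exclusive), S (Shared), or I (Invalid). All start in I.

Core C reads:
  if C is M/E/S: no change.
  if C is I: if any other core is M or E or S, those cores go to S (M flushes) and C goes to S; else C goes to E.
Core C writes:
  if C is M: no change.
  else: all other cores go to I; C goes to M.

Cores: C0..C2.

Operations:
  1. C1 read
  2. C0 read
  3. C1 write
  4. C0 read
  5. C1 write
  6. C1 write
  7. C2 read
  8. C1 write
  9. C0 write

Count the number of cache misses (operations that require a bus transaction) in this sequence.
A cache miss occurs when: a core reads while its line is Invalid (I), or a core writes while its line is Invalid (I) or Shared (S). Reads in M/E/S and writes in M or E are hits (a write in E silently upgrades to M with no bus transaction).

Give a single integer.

Op 1: C1 read [C1 read from I: no other sharers -> C1=E (exclusive)] -> [I,E,I] [MISS #1: read from I]
Op 2: C0 read [C0 read from I: others=['C1=E'] -> C0=S, others downsized to S] -> [S,S,I] [MISS #2: read from I]
Op 3: C1 write [C1 write: invalidate ['C0=S'] -> C1=M] -> [I,M,I] [MISS #3: write from S]
Op 4: C0 read [C0 read from I: others=['C1=M'] -> C0=S, others downsized to S] -> [S,S,I] [MISS #4: read from I]
Op 5: C1 write [C1 write: invalidate ['C0=S'] -> C1=M] -> [I,M,I] [MISS #5: write from S]
Op 6: C1 write [C1 write: already M (modified), no change] -> [I,M,I] [hit: write from M]
Op 7: C2 read [C2 read from I: others=['C1=M'] -> C2=S, others downsized to S] -> [I,S,S] [MISS #6: read from I]
Op 8: C1 write [C1 write: invalidate ['C2=S'] -> C1=M] -> [I,M,I] [MISS #7: write from S]
Op 9: C0 write [C0 write: invalidate ['C1=M'] -> C0=M] -> [M,I,I] [MISS #8: write from I]

Answer: 8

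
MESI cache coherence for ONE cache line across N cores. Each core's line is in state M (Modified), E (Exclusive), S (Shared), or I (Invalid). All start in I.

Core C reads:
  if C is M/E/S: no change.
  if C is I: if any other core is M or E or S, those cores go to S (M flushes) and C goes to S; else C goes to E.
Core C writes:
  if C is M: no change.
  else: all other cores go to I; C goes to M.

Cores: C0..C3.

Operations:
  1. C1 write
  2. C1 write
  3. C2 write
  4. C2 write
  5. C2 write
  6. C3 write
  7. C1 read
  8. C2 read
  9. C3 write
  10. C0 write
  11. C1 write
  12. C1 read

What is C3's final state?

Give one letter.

Op 1: C1 write [C1 write: invalidate none -> C1=M] -> [I,M,I,I]
Op 2: C1 write [C1 write: already M (modified), no change] -> [I,M,I,I]
Op 3: C2 write [C2 write: invalidate ['C1=M'] -> C2=M] -> [I,I,M,I]
Op 4: C2 write [C2 write: already M (modified), no change] -> [I,I,M,I]
Op 5: C2 write [C2 write: already M (modified), no change] -> [I,I,M,I]
Op 6: C3 write [C3 write: invalidate ['C2=M'] -> C3=M] -> [I,I,I,M]
Op 7: C1 read [C1 read from I: others=['C3=M'] -> C1=S, others downsized to S] -> [I,S,I,S]
Op 8: C2 read [C2 read from I: others=['C1=S', 'C3=S'] -> C2=S, others downsized to S] -> [I,S,S,S]
Op 9: C3 write [C3 write: invalidate ['C1=S', 'C2=S'] -> C3=M] -> [I,I,I,M]
Op 10: C0 write [C0 write: invalidate ['C3=M'] -> C0=M] -> [M,I,I,I]
Op 11: C1 write [C1 write: invalidate ['C0=M'] -> C1=M] -> [I,M,I,I]
Op 12: C1 read [C1 read: already in M, no change] -> [I,M,I,I]

Answer: I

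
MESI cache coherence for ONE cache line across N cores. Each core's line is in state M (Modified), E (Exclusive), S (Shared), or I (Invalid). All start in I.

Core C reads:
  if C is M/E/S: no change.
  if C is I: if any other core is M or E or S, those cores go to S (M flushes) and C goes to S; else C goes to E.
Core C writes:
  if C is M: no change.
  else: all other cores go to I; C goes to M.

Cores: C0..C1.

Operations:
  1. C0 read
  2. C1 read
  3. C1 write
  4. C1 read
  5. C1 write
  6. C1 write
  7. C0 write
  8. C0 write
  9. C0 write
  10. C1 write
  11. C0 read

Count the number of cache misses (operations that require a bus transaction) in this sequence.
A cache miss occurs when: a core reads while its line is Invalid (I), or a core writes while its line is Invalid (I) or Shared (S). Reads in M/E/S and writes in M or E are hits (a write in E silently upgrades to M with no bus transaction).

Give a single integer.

Op 1: C0 read [C0 read from I: no other sharers -> C0=E (exclusive)] -> [E,I] [MISS #1: read from I]
Op 2: C1 read [C1 read from I: others=['C0=E'] -> C1=S, others downsized to S] -> [S,S] [MISS #2: read from I]
Op 3: C1 write [C1 write: invalidate ['C0=S'] -> C1=M] -> [I,M] [MISS #3: write from S]
Op 4: C1 read [C1 read: already in M, no change] -> [I,M] [hit: read from M]
Op 5: C1 write [C1 write: already M (modified), no change] -> [I,M] [hit: write from M]
Op 6: C1 write [C1 write: already M (modified), no change] -> [I,M] [hit: write from M]
Op 7: C0 write [C0 write: invalidate ['C1=M'] -> C0=M] -> [M,I] [MISS #4: write from I]
Op 8: C0 write [C0 write: already M (modified), no change] -> [M,I] [hit: write from M]
Op 9: C0 write [C0 write: already M (modified), no change] -> [M,I] [hit: write from M]
Op 10: C1 write [C1 write: invalidate ['C0=M'] -> C1=M] -> [I,M] [MISS #5: write from I]
Op 11: C0 read [C0 read from I: others=['C1=M'] -> C0=S, others downsized to S] -> [S,S] [MISS #6: read from I]

Answer: 6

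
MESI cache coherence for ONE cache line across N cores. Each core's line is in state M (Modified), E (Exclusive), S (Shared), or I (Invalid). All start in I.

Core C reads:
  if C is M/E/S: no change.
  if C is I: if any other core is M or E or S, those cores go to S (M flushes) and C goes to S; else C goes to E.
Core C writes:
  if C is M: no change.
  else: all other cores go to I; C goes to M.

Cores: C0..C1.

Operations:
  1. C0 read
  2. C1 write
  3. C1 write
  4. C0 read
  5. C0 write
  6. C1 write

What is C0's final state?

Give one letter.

Op 1: C0 read [C0 read from I: no other sharers -> C0=E (exclusive)] -> [E,I]
Op 2: C1 write [C1 write: invalidate ['C0=E'] -> C1=M] -> [I,M]
Op 3: C1 write [C1 write: already M (modified), no change] -> [I,M]
Op 4: C0 read [C0 read from I: others=['C1=M'] -> C0=S, others downsized to S] -> [S,S]
Op 5: C0 write [C0 write: invalidate ['C1=S'] -> C0=M] -> [M,I]
Op 6: C1 write [C1 write: invalidate ['C0=M'] -> C1=M] -> [I,M]

Answer: I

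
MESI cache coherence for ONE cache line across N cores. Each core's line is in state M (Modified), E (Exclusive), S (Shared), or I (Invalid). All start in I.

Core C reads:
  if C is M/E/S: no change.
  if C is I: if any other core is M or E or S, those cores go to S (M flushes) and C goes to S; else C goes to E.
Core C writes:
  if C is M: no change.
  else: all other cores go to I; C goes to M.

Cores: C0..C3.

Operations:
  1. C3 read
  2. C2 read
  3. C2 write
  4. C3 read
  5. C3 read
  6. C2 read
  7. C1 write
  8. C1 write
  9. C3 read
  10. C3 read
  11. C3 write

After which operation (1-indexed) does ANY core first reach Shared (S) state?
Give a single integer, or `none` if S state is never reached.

Op 1: C3 read [C3 read from I: no other sharers -> C3=E (exclusive)] -> [I,I,I,E]
Op 2: C2 read [C2 read from I: others=['C3=E'] -> C2=S, others downsized to S] -> [I,I,S,S]
  -> First S state at op 2; remaining ops need not be traced.

Answer: 2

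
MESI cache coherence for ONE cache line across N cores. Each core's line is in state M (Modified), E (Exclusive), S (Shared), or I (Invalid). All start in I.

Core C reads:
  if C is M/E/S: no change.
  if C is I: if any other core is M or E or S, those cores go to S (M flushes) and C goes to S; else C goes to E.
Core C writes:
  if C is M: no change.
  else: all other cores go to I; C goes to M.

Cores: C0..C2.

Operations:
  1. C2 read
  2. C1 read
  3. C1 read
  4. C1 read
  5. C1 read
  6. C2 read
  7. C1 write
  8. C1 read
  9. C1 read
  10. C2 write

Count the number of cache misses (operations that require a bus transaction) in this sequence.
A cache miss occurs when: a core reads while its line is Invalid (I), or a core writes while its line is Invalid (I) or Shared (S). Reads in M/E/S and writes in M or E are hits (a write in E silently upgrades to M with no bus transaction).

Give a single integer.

Answer: 4

Derivation:
Op 1: C2 read [C2 read from I: no other sharers -> C2=E (exclusive)] -> [I,I,E] [MISS #1: read from I]
Op 2: C1 read [C1 read from I: others=['C2=E'] -> C1=S, others downsized to S] -> [I,S,S] [MISS #2: read from I]
Op 3: C1 read [C1 read: already in S, no change] -> [I,S,S] [hit: read from S]
Op 4: C1 read [C1 read: already in S, no change] -> [I,S,S] [hit: read from S]
Op 5: C1 read [C1 read: already in S, no change] -> [I,S,S] [hit: read from S]
Op 6: C2 read [C2 read: already in S, no change] -> [I,S,S] [hit: read from S]
Op 7: C1 write [C1 write: invalidate ['C2=S'] -> C1=M] -> [I,M,I] [MISS #3: write from S]
Op 8: C1 read [C1 read: already in M, no change] -> [I,M,I] [hit: read from M]
Op 9: C1 read [C1 read: already in M, no change] -> [I,M,I] [hit: read from M]
Op 10: C2 write [C2 write: invalidate ['C1=M'] -> C2=M] -> [I,I,M] [MISS #4: write from I]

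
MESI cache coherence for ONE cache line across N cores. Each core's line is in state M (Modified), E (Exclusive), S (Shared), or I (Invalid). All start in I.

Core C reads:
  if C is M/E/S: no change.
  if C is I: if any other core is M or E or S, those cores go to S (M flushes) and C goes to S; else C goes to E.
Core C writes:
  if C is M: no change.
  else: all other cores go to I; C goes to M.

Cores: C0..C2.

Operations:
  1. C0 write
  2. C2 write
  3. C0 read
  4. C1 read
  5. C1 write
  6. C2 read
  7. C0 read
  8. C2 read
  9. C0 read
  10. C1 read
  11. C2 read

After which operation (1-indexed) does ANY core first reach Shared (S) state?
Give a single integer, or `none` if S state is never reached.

Op 1: C0 write [C0 write: invalidate none -> C0=M] -> [M,I,I]
Op 2: C2 write [C2 write: invalidate ['C0=M'] -> C2=M] -> [I,I,M]
Op 3: C0 read [C0 read from I: others=['C2=M'] -> C0=S, others downsized to S] -> [S,I,S]
  -> First S state at op 3; remaining ops need not be traced.

Answer: 3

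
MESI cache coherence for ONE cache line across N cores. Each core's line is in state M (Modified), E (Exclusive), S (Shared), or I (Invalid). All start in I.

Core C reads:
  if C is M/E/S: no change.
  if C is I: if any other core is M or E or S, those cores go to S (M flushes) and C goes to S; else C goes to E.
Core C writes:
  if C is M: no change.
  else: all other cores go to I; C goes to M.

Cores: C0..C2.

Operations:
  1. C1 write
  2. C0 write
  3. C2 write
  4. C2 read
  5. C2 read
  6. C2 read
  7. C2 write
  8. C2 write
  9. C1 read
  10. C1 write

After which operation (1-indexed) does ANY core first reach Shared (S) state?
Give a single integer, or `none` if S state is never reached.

Answer: 9

Derivation:
Op 1: C1 write [C1 write: invalidate none -> C1=M] -> [I,M,I]
Op 2: C0 write [C0 write: invalidate ['C1=M'] -> C0=M] -> [M,I,I]
Op 3: C2 write [C2 write: invalidate ['C0=M'] -> C2=M] -> [I,I,M]
Op 4: C2 read [C2 read: already in M, no change] -> [I,I,M]
Op 5: C2 read [C2 read: already in M, no change] -> [I,I,M]
Op 6: C2 read [C2 read: already in M, no change] -> [I,I,M]
Op 7: C2 write [C2 write: already M (modified), no change] -> [I,I,M]
Op 8: C2 write [C2 write: already M (modified), no change] -> [I,I,M]
Op 9: C1 read [C1 read from I: others=['C2=M'] -> C1=S, others downsized to S] -> [I,S,S]
  -> First S state at op 9; remaining ops need not be traced.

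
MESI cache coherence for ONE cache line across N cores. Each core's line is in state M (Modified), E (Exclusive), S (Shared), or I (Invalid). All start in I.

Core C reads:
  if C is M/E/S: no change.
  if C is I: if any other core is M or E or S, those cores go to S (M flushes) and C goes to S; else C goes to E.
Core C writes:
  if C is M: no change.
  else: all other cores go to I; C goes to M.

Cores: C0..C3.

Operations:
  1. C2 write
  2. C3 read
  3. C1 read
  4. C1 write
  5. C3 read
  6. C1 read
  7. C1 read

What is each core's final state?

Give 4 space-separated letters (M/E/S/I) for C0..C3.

Op 1: C2 write [C2 write: invalidate none -> C2=M] -> [I,I,M,I]
Op 2: C3 read [C3 read from I: others=['C2=M'] -> C3=S, others downsized to S] -> [I,I,S,S]
Op 3: C1 read [C1 read from I: others=['C2=S', 'C3=S'] -> C1=S, others downsized to S] -> [I,S,S,S]
Op 4: C1 write [C1 write: invalidate ['C2=S', 'C3=S'] -> C1=M] -> [I,M,I,I]
Op 5: C3 read [C3 read from I: others=['C1=M'] -> C3=S, others downsized to S] -> [I,S,I,S]
Op 6: C1 read [C1 read: already in S, no change] -> [I,S,I,S]
Op 7: C1 read [C1 read: already in S, no change] -> [I,S,I,S]

Answer: I S I S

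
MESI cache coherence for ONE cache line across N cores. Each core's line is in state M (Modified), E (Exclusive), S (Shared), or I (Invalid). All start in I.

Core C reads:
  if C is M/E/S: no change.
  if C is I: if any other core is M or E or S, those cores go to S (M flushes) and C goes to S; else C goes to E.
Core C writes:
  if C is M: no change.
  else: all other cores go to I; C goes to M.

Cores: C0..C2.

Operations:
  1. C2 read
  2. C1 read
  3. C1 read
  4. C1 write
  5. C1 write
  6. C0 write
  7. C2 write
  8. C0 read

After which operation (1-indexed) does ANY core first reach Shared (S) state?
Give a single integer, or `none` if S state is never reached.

Answer: 2

Derivation:
Op 1: C2 read [C2 read from I: no other sharers -> C2=E (exclusive)] -> [I,I,E]
Op 2: C1 read [C1 read from I: others=['C2=E'] -> C1=S, others downsized to S] -> [I,S,S]
  -> First S state at op 2; remaining ops need not be traced.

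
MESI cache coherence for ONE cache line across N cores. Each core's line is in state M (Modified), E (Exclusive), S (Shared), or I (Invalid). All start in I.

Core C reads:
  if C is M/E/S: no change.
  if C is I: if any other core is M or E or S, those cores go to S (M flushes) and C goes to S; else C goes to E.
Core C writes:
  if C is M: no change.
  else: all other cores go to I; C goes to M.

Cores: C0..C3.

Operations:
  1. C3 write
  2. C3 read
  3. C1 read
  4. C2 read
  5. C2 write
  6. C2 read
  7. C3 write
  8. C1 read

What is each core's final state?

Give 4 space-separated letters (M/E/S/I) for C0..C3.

Answer: I S I S

Derivation:
Op 1: C3 write [C3 write: invalidate none -> C3=M] -> [I,I,I,M]
Op 2: C3 read [C3 read: already in M, no change] -> [I,I,I,M]
Op 3: C1 read [C1 read from I: others=['C3=M'] -> C1=S, others downsized to S] -> [I,S,I,S]
Op 4: C2 read [C2 read from I: others=['C1=S', 'C3=S'] -> C2=S, others downsized to S] -> [I,S,S,S]
Op 5: C2 write [C2 write: invalidate ['C1=S', 'C3=S'] -> C2=M] -> [I,I,M,I]
Op 6: C2 read [C2 read: already in M, no change] -> [I,I,M,I]
Op 7: C3 write [C3 write: invalidate ['C2=M'] -> C3=M] -> [I,I,I,M]
Op 8: C1 read [C1 read from I: others=['C3=M'] -> C1=S, others downsized to S] -> [I,S,I,S]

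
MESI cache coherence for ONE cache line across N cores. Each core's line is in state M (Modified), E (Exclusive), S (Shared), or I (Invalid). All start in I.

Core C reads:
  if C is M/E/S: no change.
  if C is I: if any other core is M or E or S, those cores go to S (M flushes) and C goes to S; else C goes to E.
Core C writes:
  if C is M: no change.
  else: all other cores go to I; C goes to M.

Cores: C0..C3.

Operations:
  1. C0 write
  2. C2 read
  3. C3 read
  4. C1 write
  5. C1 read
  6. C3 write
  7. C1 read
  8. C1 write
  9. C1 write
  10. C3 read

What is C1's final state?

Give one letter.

Op 1: C0 write [C0 write: invalidate none -> C0=M] -> [M,I,I,I]
Op 2: C2 read [C2 read from I: others=['C0=M'] -> C2=S, others downsized to S] -> [S,I,S,I]
Op 3: C3 read [C3 read from I: others=['C0=S', 'C2=S'] -> C3=S, others downsized to S] -> [S,I,S,S]
Op 4: C1 write [C1 write: invalidate ['C0=S', 'C2=S', 'C3=S'] -> C1=M] -> [I,M,I,I]
Op 5: C1 read [C1 read: already in M, no change] -> [I,M,I,I]
Op 6: C3 write [C3 write: invalidate ['C1=M'] -> C3=M] -> [I,I,I,M]
Op 7: C1 read [C1 read from I: others=['C3=M'] -> C1=S, others downsized to S] -> [I,S,I,S]
Op 8: C1 write [C1 write: invalidate ['C3=S'] -> C1=M] -> [I,M,I,I]
Op 9: C1 write [C1 write: already M (modified), no change] -> [I,M,I,I]
Op 10: C3 read [C3 read from I: others=['C1=M'] -> C3=S, others downsized to S] -> [I,S,I,S]

Answer: S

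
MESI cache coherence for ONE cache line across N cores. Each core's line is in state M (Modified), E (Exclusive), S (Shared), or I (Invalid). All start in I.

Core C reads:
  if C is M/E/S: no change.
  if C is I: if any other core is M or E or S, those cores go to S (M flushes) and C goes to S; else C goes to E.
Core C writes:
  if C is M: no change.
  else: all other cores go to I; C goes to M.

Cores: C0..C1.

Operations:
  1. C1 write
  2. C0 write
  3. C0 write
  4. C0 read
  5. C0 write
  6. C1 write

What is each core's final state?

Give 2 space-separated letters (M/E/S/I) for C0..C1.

Op 1: C1 write [C1 write: invalidate none -> C1=M] -> [I,M]
Op 2: C0 write [C0 write: invalidate ['C1=M'] -> C0=M] -> [M,I]
Op 3: C0 write [C0 write: already M (modified), no change] -> [M,I]
Op 4: C0 read [C0 read: already in M, no change] -> [M,I]
Op 5: C0 write [C0 write: already M (modified), no change] -> [M,I]
Op 6: C1 write [C1 write: invalidate ['C0=M'] -> C1=M] -> [I,M]

Answer: I M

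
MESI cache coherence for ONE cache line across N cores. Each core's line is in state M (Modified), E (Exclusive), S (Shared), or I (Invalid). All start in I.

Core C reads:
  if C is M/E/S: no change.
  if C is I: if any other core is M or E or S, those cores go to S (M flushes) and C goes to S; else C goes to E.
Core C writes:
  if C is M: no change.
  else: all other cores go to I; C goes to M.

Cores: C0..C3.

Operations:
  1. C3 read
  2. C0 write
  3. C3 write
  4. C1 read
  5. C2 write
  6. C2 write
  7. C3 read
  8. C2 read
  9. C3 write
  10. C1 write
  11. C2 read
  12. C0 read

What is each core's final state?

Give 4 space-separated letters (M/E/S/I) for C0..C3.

Answer: S S S I

Derivation:
Op 1: C3 read [C3 read from I: no other sharers -> C3=E (exclusive)] -> [I,I,I,E]
Op 2: C0 write [C0 write: invalidate ['C3=E'] -> C0=M] -> [M,I,I,I]
Op 3: C3 write [C3 write: invalidate ['C0=M'] -> C3=M] -> [I,I,I,M]
Op 4: C1 read [C1 read from I: others=['C3=M'] -> C1=S, others downsized to S] -> [I,S,I,S]
Op 5: C2 write [C2 write: invalidate ['C1=S', 'C3=S'] -> C2=M] -> [I,I,M,I]
Op 6: C2 write [C2 write: already M (modified), no change] -> [I,I,M,I]
Op 7: C3 read [C3 read from I: others=['C2=M'] -> C3=S, others downsized to S] -> [I,I,S,S]
Op 8: C2 read [C2 read: already in S, no change] -> [I,I,S,S]
Op 9: C3 write [C3 write: invalidate ['C2=S'] -> C3=M] -> [I,I,I,M]
Op 10: C1 write [C1 write: invalidate ['C3=M'] -> C1=M] -> [I,M,I,I]
Op 11: C2 read [C2 read from I: others=['C1=M'] -> C2=S, others downsized to S] -> [I,S,S,I]
Op 12: C0 read [C0 read from I: others=['C1=S', 'C2=S'] -> C0=S, others downsized to S] -> [S,S,S,I]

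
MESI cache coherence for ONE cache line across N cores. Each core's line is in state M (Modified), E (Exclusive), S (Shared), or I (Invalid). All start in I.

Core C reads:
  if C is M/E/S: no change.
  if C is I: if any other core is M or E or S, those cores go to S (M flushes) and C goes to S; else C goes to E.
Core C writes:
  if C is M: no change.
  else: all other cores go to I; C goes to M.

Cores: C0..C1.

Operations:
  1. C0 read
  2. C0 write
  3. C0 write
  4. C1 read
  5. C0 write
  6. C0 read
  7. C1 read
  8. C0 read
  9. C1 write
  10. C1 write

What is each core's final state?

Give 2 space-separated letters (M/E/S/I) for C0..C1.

Op 1: C0 read [C0 read from I: no other sharers -> C0=E (exclusive)] -> [E,I]
Op 2: C0 write [C0 write: invalidate none -> C0=M] -> [M,I]
Op 3: C0 write [C0 write: already M (modified), no change] -> [M,I]
Op 4: C1 read [C1 read from I: others=['C0=M'] -> C1=S, others downsized to S] -> [S,S]
Op 5: C0 write [C0 write: invalidate ['C1=S'] -> C0=M] -> [M,I]
Op 6: C0 read [C0 read: already in M, no change] -> [M,I]
Op 7: C1 read [C1 read from I: others=['C0=M'] -> C1=S, others downsized to S] -> [S,S]
Op 8: C0 read [C0 read: already in S, no change] -> [S,S]
Op 9: C1 write [C1 write: invalidate ['C0=S'] -> C1=M] -> [I,M]
Op 10: C1 write [C1 write: already M (modified), no change] -> [I,M]

Answer: I M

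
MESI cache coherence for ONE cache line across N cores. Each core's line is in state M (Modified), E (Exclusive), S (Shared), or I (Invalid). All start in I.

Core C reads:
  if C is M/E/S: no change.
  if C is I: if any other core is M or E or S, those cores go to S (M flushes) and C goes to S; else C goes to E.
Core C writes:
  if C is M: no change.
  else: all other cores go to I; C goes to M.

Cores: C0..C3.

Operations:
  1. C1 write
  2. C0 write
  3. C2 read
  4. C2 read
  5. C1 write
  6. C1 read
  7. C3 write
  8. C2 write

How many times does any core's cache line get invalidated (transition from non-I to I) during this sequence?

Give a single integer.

Op 1: C1 write [C1 write: invalidate none -> C1=M] -> [I,M,I,I] (invalidations this op: 0; running total: 0)
Op 2: C0 write [C0 write: invalidate ['C1=M'] -> C0=M] -> [M,I,I,I] (invalidations this op: 1; running total: 1)
Op 3: C2 read [C2 read from I: others=['C0=M'] -> C2=S, others downsized to S] -> [S,I,S,I] (invalidations this op: 0; running total: 1)
Op 4: C2 read [C2 read: already in S, no change] -> [S,I,S,I] (invalidations this op: 0; running total: 1)
Op 5: C1 write [C1 write: invalidate ['C0=S', 'C2=S'] -> C1=M] -> [I,M,I,I] (invalidations this op: 2; running total: 3)
Op 6: C1 read [C1 read: already in M, no change] -> [I,M,I,I] (invalidations this op: 0; running total: 3)
Op 7: C3 write [C3 write: invalidate ['C1=M'] -> C3=M] -> [I,I,I,M] (invalidations this op: 1; running total: 4)
Op 8: C2 write [C2 write: invalidate ['C3=M'] -> C2=M] -> [I,I,M,I] (invalidations this op: 1; running total: 5)

Answer: 5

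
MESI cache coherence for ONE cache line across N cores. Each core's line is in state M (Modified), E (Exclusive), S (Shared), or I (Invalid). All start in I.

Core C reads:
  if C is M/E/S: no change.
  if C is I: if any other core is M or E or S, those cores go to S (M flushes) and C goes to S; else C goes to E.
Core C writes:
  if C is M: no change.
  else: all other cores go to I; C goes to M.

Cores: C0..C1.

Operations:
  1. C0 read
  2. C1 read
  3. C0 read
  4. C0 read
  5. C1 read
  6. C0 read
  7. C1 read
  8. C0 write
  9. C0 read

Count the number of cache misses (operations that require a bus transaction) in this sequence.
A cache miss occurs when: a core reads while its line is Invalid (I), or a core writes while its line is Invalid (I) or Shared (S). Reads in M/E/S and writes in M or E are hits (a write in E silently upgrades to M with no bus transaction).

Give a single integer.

Op 1: C0 read [C0 read from I: no other sharers -> C0=E (exclusive)] -> [E,I] [MISS #1: read from I]
Op 2: C1 read [C1 read from I: others=['C0=E'] -> C1=S, others downsized to S] -> [S,S] [MISS #2: read from I]
Op 3: C0 read [C0 read: already in S, no change] -> [S,S] [hit: read from S]
Op 4: C0 read [C0 read: already in S, no change] -> [S,S] [hit: read from S]
Op 5: C1 read [C1 read: already in S, no change] -> [S,S] [hit: read from S]
Op 6: C0 read [C0 read: already in S, no change] -> [S,S] [hit: read from S]
Op 7: C1 read [C1 read: already in S, no change] -> [S,S] [hit: read from S]
Op 8: C0 write [C0 write: invalidate ['C1=S'] -> C0=M] -> [M,I] [MISS #3: write from S]
Op 9: C0 read [C0 read: already in M, no change] -> [M,I] [hit: read from M]

Answer: 3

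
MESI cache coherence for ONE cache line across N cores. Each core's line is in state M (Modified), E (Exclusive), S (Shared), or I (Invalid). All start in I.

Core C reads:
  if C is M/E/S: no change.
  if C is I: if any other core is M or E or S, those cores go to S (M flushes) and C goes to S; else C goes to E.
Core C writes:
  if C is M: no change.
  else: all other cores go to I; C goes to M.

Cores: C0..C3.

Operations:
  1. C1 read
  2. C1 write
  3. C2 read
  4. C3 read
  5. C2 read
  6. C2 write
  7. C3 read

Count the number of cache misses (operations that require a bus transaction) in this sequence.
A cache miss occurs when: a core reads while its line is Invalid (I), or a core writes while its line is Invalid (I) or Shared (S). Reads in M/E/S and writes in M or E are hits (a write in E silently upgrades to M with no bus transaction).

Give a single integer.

Op 1: C1 read [C1 read from I: no other sharers -> C1=E (exclusive)] -> [I,E,I,I] [MISS #1: read from I]
Op 2: C1 write [C1 write: invalidate none -> C1=M] -> [I,M,I,I] [hit: write from E is a silent E->M upgrade, no bus transaction]
Op 3: C2 read [C2 read from I: others=['C1=M'] -> C2=S, others downsized to S] -> [I,S,S,I] [MISS #2: read from I]
Op 4: C3 read [C3 read from I: others=['C1=S', 'C2=S'] -> C3=S, others downsized to S] -> [I,S,S,S] [MISS #3: read from I]
Op 5: C2 read [C2 read: already in S, no change] -> [I,S,S,S] [hit: read from S]
Op 6: C2 write [C2 write: invalidate ['C1=S', 'C3=S'] -> C2=M] -> [I,I,M,I] [MISS #4: write from S]
Op 7: C3 read [C3 read from I: others=['C2=M'] -> C3=S, others downsized to S] -> [I,I,S,S] [MISS #5: read from I]

Answer: 5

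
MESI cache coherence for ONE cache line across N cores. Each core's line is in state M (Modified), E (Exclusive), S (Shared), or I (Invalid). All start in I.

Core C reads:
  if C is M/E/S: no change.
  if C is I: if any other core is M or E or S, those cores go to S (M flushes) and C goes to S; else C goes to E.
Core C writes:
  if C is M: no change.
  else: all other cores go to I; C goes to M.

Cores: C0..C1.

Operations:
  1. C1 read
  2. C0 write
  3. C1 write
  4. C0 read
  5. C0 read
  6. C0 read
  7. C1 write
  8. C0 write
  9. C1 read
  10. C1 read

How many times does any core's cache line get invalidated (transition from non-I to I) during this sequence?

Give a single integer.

Op 1: C1 read [C1 read from I: no other sharers -> C1=E (exclusive)] -> [I,E] (invalidations this op: 0; running total: 0)
Op 2: C0 write [C0 write: invalidate ['C1=E'] -> C0=M] -> [M,I] (invalidations this op: 1; running total: 1)
Op 3: C1 write [C1 write: invalidate ['C0=M'] -> C1=M] -> [I,M] (invalidations this op: 1; running total: 2)
Op 4: C0 read [C0 read from I: others=['C1=M'] -> C0=S, others downsized to S] -> [S,S] (invalidations this op: 0; running total: 2)
Op 5: C0 read [C0 read: already in S, no change] -> [S,S] (invalidations this op: 0; running total: 2)
Op 6: C0 read [C0 read: already in S, no change] -> [S,S] (invalidations this op: 0; running total: 2)
Op 7: C1 write [C1 write: invalidate ['C0=S'] -> C1=M] -> [I,M] (invalidations this op: 1; running total: 3)
Op 8: C0 write [C0 write: invalidate ['C1=M'] -> C0=M] -> [M,I] (invalidations this op: 1; running total: 4)
Op 9: C1 read [C1 read from I: others=['C0=M'] -> C1=S, others downsized to S] -> [S,S] (invalidations this op: 0; running total: 4)
Op 10: C1 read [C1 read: already in S, no change] -> [S,S] (invalidations this op: 0; running total: 4)

Answer: 4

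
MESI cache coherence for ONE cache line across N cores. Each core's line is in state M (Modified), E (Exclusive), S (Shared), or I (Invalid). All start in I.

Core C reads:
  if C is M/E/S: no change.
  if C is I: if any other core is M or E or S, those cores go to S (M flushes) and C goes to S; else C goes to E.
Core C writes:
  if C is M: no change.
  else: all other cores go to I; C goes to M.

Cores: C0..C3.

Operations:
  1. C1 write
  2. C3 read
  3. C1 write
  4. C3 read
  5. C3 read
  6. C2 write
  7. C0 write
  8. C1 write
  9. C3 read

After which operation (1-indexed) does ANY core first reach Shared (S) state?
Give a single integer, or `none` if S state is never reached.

Op 1: C1 write [C1 write: invalidate none -> C1=M] -> [I,M,I,I]
Op 2: C3 read [C3 read from I: others=['C1=M'] -> C3=S, others downsized to S] -> [I,S,I,S]
  -> First S state at op 2; remaining ops need not be traced.

Answer: 2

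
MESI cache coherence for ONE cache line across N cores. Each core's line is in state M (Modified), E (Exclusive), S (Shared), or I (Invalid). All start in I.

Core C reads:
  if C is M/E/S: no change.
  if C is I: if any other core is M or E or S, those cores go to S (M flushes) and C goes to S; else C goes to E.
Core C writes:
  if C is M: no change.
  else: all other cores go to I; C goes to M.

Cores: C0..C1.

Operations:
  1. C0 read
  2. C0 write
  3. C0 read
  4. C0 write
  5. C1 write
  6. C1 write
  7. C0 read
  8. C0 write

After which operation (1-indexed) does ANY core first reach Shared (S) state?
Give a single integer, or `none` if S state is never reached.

Answer: 7

Derivation:
Op 1: C0 read [C0 read from I: no other sharers -> C0=E (exclusive)] -> [E,I]
Op 2: C0 write [C0 write: invalidate none -> C0=M] -> [M,I]
Op 3: C0 read [C0 read: already in M, no change] -> [M,I]
Op 4: C0 write [C0 write: already M (modified), no change] -> [M,I]
Op 5: C1 write [C1 write: invalidate ['C0=M'] -> C1=M] -> [I,M]
Op 6: C1 write [C1 write: already M (modified), no change] -> [I,M]
Op 7: C0 read [C0 read from I: others=['C1=M'] -> C0=S, others downsized to S] -> [S,S]
  -> First S state at op 7; remaining ops need not be traced.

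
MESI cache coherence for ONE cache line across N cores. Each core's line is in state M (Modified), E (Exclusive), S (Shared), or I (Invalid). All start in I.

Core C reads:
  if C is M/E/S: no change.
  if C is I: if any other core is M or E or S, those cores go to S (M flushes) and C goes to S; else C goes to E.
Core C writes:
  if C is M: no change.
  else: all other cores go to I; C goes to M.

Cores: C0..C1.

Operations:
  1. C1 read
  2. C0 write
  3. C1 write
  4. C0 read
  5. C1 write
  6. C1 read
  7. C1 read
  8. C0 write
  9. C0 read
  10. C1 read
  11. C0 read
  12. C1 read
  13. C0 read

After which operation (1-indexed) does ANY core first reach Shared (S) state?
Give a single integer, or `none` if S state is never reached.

Op 1: C1 read [C1 read from I: no other sharers -> C1=E (exclusive)] -> [I,E]
Op 2: C0 write [C0 write: invalidate ['C1=E'] -> C0=M] -> [M,I]
Op 3: C1 write [C1 write: invalidate ['C0=M'] -> C1=M] -> [I,M]
Op 4: C0 read [C0 read from I: others=['C1=M'] -> C0=S, others downsized to S] -> [S,S]
  -> First S state at op 4; remaining ops need not be traced.

Answer: 4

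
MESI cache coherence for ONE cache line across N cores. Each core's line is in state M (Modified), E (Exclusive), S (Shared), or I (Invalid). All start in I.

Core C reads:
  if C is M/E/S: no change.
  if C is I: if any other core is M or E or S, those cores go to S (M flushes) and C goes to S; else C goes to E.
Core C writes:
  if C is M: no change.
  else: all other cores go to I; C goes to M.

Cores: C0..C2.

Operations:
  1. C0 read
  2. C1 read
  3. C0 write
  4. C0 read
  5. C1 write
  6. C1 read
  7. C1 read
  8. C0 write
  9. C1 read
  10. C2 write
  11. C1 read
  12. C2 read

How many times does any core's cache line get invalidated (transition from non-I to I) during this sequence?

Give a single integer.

Answer: 5

Derivation:
Op 1: C0 read [C0 read from I: no other sharers -> C0=E (exclusive)] -> [E,I,I] (invalidations this op: 0; running total: 0)
Op 2: C1 read [C1 read from I: others=['C0=E'] -> C1=S, others downsized to S] -> [S,S,I] (invalidations this op: 0; running total: 0)
Op 3: C0 write [C0 write: invalidate ['C1=S'] -> C0=M] -> [M,I,I] (invalidations this op: 1; running total: 1)
Op 4: C0 read [C0 read: already in M, no change] -> [M,I,I] (invalidations this op: 0; running total: 1)
Op 5: C1 write [C1 write: invalidate ['C0=M'] -> C1=M] -> [I,M,I] (invalidations this op: 1; running total: 2)
Op 6: C1 read [C1 read: already in M, no change] -> [I,M,I] (invalidations this op: 0; running total: 2)
Op 7: C1 read [C1 read: already in M, no change] -> [I,M,I] (invalidations this op: 0; running total: 2)
Op 8: C0 write [C0 write: invalidate ['C1=M'] -> C0=M] -> [M,I,I] (invalidations this op: 1; running total: 3)
Op 9: C1 read [C1 read from I: others=['C0=M'] -> C1=S, others downsized to S] -> [S,S,I] (invalidations this op: 0; running total: 3)
Op 10: C2 write [C2 write: invalidate ['C0=S', 'C1=S'] -> C2=M] -> [I,I,M] (invalidations this op: 2; running total: 5)
Op 11: C1 read [C1 read from I: others=['C2=M'] -> C1=S, others downsized to S] -> [I,S,S] (invalidations this op: 0; running total: 5)
Op 12: C2 read [C2 read: already in S, no change] -> [I,S,S] (invalidations this op: 0; running total: 5)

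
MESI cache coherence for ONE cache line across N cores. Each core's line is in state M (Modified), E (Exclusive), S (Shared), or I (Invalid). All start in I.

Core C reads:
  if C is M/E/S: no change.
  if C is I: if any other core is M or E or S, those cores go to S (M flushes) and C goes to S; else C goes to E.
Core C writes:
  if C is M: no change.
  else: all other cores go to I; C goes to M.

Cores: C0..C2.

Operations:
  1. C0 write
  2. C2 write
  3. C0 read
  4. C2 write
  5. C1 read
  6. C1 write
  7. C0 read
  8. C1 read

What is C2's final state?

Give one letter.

Op 1: C0 write [C0 write: invalidate none -> C0=M] -> [M,I,I]
Op 2: C2 write [C2 write: invalidate ['C0=M'] -> C2=M] -> [I,I,M]
Op 3: C0 read [C0 read from I: others=['C2=M'] -> C0=S, others downsized to S] -> [S,I,S]
Op 4: C2 write [C2 write: invalidate ['C0=S'] -> C2=M] -> [I,I,M]
Op 5: C1 read [C1 read from I: others=['C2=M'] -> C1=S, others downsized to S] -> [I,S,S]
Op 6: C1 write [C1 write: invalidate ['C2=S'] -> C1=M] -> [I,M,I]
Op 7: C0 read [C0 read from I: others=['C1=M'] -> C0=S, others downsized to S] -> [S,S,I]
Op 8: C1 read [C1 read: already in S, no change] -> [S,S,I]

Answer: I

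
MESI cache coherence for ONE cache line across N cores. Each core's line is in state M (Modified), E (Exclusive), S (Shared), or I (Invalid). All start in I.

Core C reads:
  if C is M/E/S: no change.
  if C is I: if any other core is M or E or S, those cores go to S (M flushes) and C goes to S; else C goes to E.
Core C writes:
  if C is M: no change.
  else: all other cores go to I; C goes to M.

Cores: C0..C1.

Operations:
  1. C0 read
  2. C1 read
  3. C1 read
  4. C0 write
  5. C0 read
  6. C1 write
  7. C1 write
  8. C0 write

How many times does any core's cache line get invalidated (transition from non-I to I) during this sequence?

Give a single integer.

Op 1: C0 read [C0 read from I: no other sharers -> C0=E (exclusive)] -> [E,I] (invalidations this op: 0; running total: 0)
Op 2: C1 read [C1 read from I: others=['C0=E'] -> C1=S, others downsized to S] -> [S,S] (invalidations this op: 0; running total: 0)
Op 3: C1 read [C1 read: already in S, no change] -> [S,S] (invalidations this op: 0; running total: 0)
Op 4: C0 write [C0 write: invalidate ['C1=S'] -> C0=M] -> [M,I] (invalidations this op: 1; running total: 1)
Op 5: C0 read [C0 read: already in M, no change] -> [M,I] (invalidations this op: 0; running total: 1)
Op 6: C1 write [C1 write: invalidate ['C0=M'] -> C1=M] -> [I,M] (invalidations this op: 1; running total: 2)
Op 7: C1 write [C1 write: already M (modified), no change] -> [I,M] (invalidations this op: 0; running total: 2)
Op 8: C0 write [C0 write: invalidate ['C1=M'] -> C0=M] -> [M,I] (invalidations this op: 1; running total: 3)

Answer: 3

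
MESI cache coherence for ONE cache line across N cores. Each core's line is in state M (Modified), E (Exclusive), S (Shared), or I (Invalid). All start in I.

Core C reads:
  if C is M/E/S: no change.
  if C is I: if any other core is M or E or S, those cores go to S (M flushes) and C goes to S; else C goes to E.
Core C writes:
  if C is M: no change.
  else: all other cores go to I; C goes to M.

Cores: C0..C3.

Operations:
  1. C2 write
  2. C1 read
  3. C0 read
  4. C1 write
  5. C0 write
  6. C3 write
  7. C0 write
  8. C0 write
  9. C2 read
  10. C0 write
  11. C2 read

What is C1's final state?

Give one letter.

Answer: I

Derivation:
Op 1: C2 write [C2 write: invalidate none -> C2=M] -> [I,I,M,I]
Op 2: C1 read [C1 read from I: others=['C2=M'] -> C1=S, others downsized to S] -> [I,S,S,I]
Op 3: C0 read [C0 read from I: others=['C1=S', 'C2=S'] -> C0=S, others downsized to S] -> [S,S,S,I]
Op 4: C1 write [C1 write: invalidate ['C0=S', 'C2=S'] -> C1=M] -> [I,M,I,I]
Op 5: C0 write [C0 write: invalidate ['C1=M'] -> C0=M] -> [M,I,I,I]
Op 6: C3 write [C3 write: invalidate ['C0=M'] -> C3=M] -> [I,I,I,M]
Op 7: C0 write [C0 write: invalidate ['C3=M'] -> C0=M] -> [M,I,I,I]
Op 8: C0 write [C0 write: already M (modified), no change] -> [M,I,I,I]
Op 9: C2 read [C2 read from I: others=['C0=M'] -> C2=S, others downsized to S] -> [S,I,S,I]
Op 10: C0 write [C0 write: invalidate ['C2=S'] -> C0=M] -> [M,I,I,I]
Op 11: C2 read [C2 read from I: others=['C0=M'] -> C2=S, others downsized to S] -> [S,I,S,I]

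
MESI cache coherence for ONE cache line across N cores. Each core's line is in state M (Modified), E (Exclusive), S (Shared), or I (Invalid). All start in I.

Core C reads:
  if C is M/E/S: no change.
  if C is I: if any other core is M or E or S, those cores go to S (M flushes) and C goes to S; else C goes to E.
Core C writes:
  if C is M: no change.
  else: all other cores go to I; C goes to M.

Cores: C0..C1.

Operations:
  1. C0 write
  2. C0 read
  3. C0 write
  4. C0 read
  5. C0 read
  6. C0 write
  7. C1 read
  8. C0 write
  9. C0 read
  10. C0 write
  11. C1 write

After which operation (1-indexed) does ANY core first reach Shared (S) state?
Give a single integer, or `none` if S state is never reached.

Op 1: C0 write [C0 write: invalidate none -> C0=M] -> [M,I]
Op 2: C0 read [C0 read: already in M, no change] -> [M,I]
Op 3: C0 write [C0 write: already M (modified), no change] -> [M,I]
Op 4: C0 read [C0 read: already in M, no change] -> [M,I]
Op 5: C0 read [C0 read: already in M, no change] -> [M,I]
Op 6: C0 write [C0 write: already M (modified), no change] -> [M,I]
Op 7: C1 read [C1 read from I: others=['C0=M'] -> C1=S, others downsized to S] -> [S,S]
  -> First S state at op 7; remaining ops need not be traced.

Answer: 7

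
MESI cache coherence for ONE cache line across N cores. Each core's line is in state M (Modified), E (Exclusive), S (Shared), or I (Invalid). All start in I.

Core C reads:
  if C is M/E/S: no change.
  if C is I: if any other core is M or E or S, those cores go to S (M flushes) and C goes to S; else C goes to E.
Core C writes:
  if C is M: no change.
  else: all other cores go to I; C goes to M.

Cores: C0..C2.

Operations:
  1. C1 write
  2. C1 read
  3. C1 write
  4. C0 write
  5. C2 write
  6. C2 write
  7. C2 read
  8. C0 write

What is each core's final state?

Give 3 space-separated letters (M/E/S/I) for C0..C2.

Op 1: C1 write [C1 write: invalidate none -> C1=M] -> [I,M,I]
Op 2: C1 read [C1 read: already in M, no change] -> [I,M,I]
Op 3: C1 write [C1 write: already M (modified), no change] -> [I,M,I]
Op 4: C0 write [C0 write: invalidate ['C1=M'] -> C0=M] -> [M,I,I]
Op 5: C2 write [C2 write: invalidate ['C0=M'] -> C2=M] -> [I,I,M]
Op 6: C2 write [C2 write: already M (modified), no change] -> [I,I,M]
Op 7: C2 read [C2 read: already in M, no change] -> [I,I,M]
Op 8: C0 write [C0 write: invalidate ['C2=M'] -> C0=M] -> [M,I,I]

Answer: M I I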